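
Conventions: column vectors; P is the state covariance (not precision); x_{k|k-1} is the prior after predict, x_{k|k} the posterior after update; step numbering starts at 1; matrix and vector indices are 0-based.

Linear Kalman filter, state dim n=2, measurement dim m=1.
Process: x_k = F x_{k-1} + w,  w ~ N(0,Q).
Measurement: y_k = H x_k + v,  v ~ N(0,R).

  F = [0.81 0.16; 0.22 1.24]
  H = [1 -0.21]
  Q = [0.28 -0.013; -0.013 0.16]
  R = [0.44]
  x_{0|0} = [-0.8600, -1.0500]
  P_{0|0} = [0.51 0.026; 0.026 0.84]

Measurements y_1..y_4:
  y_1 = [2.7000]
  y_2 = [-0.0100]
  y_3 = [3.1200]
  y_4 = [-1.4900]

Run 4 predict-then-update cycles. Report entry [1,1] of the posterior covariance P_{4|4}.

step 1: x^-=[-0.8646, -1.4912]  P^-=[0.6429 0.2716; 0.2716 1.4905]  S=[1.0345]  K=[0.5663; -0.0400]  nu=[3.2514]  x^+=[0.9766, -1.6214]  P^+=[0.3111 0.2950; 0.2950 1.4888]
step 2: x^-=[0.5316, -1.7957]  P^-=[0.5987 0.6445; 0.6445 2.6252]  S=[0.8838]  K=[0.5243; 0.1055]  nu=[-0.9187]  x^+=[0.0500, -1.8926]  P^+=[0.3558 0.5956; 0.5956 2.6154]
step 3: x^-=[-0.2624, -2.3358]  P^-=[0.7348 1.1885; 1.1885 4.5236]  S=[0.8751]  K=[0.5544; 0.2726]  nu=[2.8918]  x^+=[1.3410, -1.5475]  P^+=[0.4658 1.0562; 1.0562 4.4585]
step 4: x^-=[0.8386, -1.6238]  P^-=[0.9735 2.0526; 2.0526 7.6143]  S=[0.8872]  K=[0.6114; 0.5113]  nu=[-2.6696]  x^+=[-0.7937, -2.9889]  P^+=[0.6418 1.7753; 1.7753 7.3823]

P_post[1,1] = 7.3823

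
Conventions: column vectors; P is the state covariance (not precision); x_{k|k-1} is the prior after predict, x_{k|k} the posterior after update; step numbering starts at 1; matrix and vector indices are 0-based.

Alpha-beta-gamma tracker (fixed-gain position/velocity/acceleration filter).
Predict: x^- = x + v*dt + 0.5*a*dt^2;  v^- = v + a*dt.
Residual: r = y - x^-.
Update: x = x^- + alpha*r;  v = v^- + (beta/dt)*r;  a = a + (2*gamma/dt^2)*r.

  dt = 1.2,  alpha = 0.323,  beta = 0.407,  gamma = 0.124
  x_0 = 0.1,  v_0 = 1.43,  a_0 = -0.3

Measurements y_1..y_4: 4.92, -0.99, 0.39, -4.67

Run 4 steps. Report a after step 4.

step 1: x_pred=1.6000  r=3.3200  x^+=2.6724  v^+=2.1960  a^+=0.2718
step 2: x_pred=5.5033  r=-6.4933  x^+=3.4060  v^+=0.3199  a^+=-0.8465
step 3: x_pred=3.1803  r=-2.7903  x^+=2.2790  v^+=-1.6423  a^+=-1.3271
step 4: x_pred=-0.6472  r=-4.0228  x^+=-1.9466  v^+=-4.5992  a^+=-2.0199

a_post = -2.0199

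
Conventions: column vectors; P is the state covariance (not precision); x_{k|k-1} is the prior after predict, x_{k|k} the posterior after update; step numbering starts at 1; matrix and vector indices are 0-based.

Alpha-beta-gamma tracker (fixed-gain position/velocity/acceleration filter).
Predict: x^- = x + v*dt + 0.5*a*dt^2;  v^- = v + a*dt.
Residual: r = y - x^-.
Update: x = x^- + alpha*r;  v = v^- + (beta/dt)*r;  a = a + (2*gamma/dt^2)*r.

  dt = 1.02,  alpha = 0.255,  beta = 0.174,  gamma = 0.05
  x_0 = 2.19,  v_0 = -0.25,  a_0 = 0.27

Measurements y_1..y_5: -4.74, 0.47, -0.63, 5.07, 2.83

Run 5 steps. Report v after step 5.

v_post = 1.2859

step 1: x_pred=2.0755  r=-6.8155  x^+=0.3375  v^+=-1.1372  a^+=-0.3851
step 2: x_pred=-1.0228  r=1.4928  x^+=-0.6421  v^+=-1.2754  a^+=-0.2416
step 3: x_pred=-2.0687  r=1.4387  x^+=-1.7018  v^+=-1.2764  a^+=-0.1033
step 4: x_pred=-3.0575  r=8.1275  x^+=-0.9850  v^+=0.0047  a^+=0.6779
step 5: x_pred=-0.6275  r=3.4575  x^+=0.2541  v^+=1.2859  a^+=1.0102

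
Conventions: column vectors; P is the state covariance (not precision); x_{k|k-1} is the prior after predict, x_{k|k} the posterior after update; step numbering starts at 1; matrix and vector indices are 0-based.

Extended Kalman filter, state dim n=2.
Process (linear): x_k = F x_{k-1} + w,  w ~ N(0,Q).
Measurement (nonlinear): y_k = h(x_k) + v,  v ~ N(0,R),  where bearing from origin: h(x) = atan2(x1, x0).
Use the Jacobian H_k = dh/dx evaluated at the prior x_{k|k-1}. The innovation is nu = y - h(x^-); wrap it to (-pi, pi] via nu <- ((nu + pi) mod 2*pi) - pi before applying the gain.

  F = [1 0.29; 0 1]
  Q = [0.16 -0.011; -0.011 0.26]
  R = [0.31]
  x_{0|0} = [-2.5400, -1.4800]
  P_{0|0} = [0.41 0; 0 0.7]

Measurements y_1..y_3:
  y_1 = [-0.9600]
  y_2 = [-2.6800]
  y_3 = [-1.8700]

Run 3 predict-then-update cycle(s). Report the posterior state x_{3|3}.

step 1: x^-=[-2.9692, -1.4800]  P^-=[0.6289 0.1920; 0.1920 0.9600]  H_jac=[0.1345 -0.2698]  S=[0.3773]  K=[0.0868; -0.6180]  nu=[1.7192]  x^+=[-2.8199, -2.5424]  P^+=[0.6260 0.2122; 0.2122 0.8159]
step 2: x^-=[-3.5572, -2.5424]  P^-=[0.9777 0.4379; 0.4379 1.0759]  H_jac=[0.1330 -0.1861]  S=[0.3429]  K=[0.1416; -0.4141]  nu=[-0.1589]  x^+=[-3.5797, -2.4766]  P^+=[0.9709 0.4580; 0.4580 1.0171]
step 3: x^-=[-4.2979, -2.4766]  P^-=[1.4820 0.7419; 0.7419 1.2771]  H_jac=[0.1007 -0.1747]  S=[0.3379]  K=[0.0579; -0.4392]  nu=[0.7488]  x^+=[-4.2545, -2.8055]  P^+=[1.4809 0.7505; 0.7505 1.2120]

x_post = [-4.2545, -2.8055]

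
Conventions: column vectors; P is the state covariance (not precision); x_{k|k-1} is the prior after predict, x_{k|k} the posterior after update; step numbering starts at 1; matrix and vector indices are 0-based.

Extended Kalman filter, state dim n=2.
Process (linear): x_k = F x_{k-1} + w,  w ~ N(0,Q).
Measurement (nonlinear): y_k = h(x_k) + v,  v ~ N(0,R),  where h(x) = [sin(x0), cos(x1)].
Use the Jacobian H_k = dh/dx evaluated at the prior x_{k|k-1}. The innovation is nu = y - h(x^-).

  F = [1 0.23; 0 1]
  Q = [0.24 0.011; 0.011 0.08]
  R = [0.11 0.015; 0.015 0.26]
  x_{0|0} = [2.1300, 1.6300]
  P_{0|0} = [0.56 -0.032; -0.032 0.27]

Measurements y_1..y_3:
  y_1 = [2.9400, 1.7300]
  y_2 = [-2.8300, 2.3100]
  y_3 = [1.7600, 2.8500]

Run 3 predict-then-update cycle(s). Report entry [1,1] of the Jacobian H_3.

H_jac[1,1] = 0.2900

step 1: x^-=[2.5049, 1.6300]  P^-=[0.7996 0.0411; 0.0411 0.3500]  H_jac=[-0.8041 0.0000; 0.0000 -0.9982]  S=[0.6269 0.0480; 0.0480 0.6088]  K=[-1.0265 0.0135; -0.0088 -0.5732]  nu=[2.3455, 1.7892]  x^+=[0.1215, 0.5837]  P^+=[0.1402 0.0119; 0.0119 0.1494]
step 2: x^-=[0.2557, 0.5837]  P^-=[0.3936 0.0573; 0.0573 0.2294]  H_jac=[0.9675 0.0000; 0.0000 -0.5511]  S=[0.4784 -0.0155; -0.0155 0.3297]  K=[0.7940 -0.0583; 0.1035 -0.3786]  nu=[-3.0829, 1.4756]  x^+=[-2.2783, -0.2942]  P^+=[0.0894 0.0059; 0.0059 0.1758]
step 3: x^-=[-2.3460, -0.2942]  P^-=[0.3414 0.0573; 0.0573 0.2558]  H_jac=[-0.6999 0.0000; 0.0000 0.2900]  S=[0.2772 0.0034; 0.0034 0.2815]  K=[-0.8627 0.0694; -0.1480 0.2653]  nu=[2.4743, 1.8930]  x^+=[-4.3493, -0.1582]  P^+=[0.1341 0.0176; 0.0176 0.2302]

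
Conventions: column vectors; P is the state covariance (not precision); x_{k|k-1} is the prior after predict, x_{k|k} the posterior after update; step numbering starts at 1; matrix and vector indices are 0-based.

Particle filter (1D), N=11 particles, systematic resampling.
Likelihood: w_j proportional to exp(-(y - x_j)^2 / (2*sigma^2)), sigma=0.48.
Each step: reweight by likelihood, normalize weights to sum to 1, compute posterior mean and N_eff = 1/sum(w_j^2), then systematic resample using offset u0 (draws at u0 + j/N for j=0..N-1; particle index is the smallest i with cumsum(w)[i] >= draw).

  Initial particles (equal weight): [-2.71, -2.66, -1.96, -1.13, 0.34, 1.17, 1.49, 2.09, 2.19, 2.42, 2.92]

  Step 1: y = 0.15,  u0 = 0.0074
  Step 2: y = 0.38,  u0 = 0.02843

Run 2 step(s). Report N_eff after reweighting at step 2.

N_eff = 9.4695

step 1: w=[0.0000, 0.0000, 0.0001, 0.0265, 0.8573, 0.0970, 0.0188, 0.0003, 0.0001, 0.0000, 0.0000]  mean=0.4038  Neff=1.3416  idx=[3, 4, 4, 4, 4, 4, 4, 4, 4, 4, 5]
step 2: w=[0.0008, 0.1079, 0.1079, 0.1079, 0.1079, 0.1079, 0.1079, 0.1079, 0.1079, 0.1079, 0.0280]  mean=0.3621  Neff=9.4695  idx=[1, 2, 2, 3, 4, 5, 6, 7, 7, 8, 9]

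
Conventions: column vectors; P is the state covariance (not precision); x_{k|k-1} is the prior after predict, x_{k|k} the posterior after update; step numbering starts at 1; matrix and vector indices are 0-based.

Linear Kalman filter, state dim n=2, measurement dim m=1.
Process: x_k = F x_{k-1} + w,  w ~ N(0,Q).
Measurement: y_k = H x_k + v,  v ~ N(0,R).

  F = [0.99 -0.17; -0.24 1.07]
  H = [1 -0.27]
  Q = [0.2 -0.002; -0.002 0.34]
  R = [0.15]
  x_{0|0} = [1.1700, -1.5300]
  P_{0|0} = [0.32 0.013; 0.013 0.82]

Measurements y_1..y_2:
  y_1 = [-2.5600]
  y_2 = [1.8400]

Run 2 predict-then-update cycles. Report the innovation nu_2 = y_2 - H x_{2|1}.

step 1: x^-=[1.4184, -1.9179]  P^-=[0.5330 -0.2129; -0.2129 1.2906]  S=[0.8920]  K=[0.6619; -0.6293]  nu=[-4.4962]  x^+=[-1.5578, 0.9116]  P^+=[0.1421 0.1587; 0.1587 0.9373]
step 2: x^-=[-1.6972, 1.3493]  P^-=[0.3130 -0.0317; -0.0317 1.3398]  S=[0.5778]  K=[0.5565; -0.6810]  nu=[3.9015]  x^+=[0.4741, -1.3076]  P^+=[0.1340 0.1873; 0.1873 1.0719]

innov = [3.9015]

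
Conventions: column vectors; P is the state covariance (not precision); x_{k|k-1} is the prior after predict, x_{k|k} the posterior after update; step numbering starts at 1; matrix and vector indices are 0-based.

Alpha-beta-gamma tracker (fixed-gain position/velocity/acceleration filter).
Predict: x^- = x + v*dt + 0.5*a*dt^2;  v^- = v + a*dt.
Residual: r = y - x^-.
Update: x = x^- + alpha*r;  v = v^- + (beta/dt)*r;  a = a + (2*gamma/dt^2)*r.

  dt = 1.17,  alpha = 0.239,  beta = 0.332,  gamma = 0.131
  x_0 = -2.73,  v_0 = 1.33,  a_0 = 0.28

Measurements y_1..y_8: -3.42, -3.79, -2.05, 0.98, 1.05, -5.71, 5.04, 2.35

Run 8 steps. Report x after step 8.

step 1: x_pred=-0.9823  r=-2.4377  x^+=-1.5649  v^+=0.9659  a^+=-0.1866
step 2: x_pred=-0.5625  r=-3.2275  x^+=-1.3339  v^+=-0.1683  a^+=-0.8043
step 3: x_pred=-2.0812  r=0.0312  x^+=-2.0738  v^+=-1.1004  a^+=-0.7983
step 4: x_pred=-3.9077  r=4.8877  x^+=-2.7395  v^+=-0.6475  a^+=0.1372
step 5: x_pred=-3.4032  r=4.4532  x^+=-2.3389  v^+=0.7766  a^+=0.9895
step 6: x_pred=-0.7530  r=-4.9570  x^+=-1.9377  v^+=0.5277  a^+=0.0407
step 7: x_pred=-1.2924  r=6.3324  x^+=0.2210  v^+=2.3723  a^+=1.2527
step 8: x_pred=3.8540  r=-1.5040  x^+=3.4946  v^+=3.4112  a^+=0.9649

x_post = 3.4946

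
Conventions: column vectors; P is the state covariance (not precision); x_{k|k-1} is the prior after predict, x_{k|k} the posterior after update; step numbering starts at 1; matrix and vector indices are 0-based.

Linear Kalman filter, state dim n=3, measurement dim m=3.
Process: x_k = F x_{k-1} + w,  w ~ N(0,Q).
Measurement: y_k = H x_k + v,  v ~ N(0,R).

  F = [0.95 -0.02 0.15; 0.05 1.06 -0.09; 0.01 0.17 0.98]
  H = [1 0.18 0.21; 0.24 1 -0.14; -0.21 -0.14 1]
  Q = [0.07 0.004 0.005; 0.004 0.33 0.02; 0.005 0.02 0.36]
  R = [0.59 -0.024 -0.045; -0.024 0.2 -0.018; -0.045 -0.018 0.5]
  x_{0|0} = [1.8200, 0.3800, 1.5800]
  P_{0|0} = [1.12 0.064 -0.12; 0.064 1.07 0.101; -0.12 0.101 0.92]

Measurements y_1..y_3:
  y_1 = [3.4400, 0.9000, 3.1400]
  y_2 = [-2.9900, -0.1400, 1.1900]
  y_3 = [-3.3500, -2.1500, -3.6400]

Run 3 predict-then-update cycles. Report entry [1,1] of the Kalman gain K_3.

K[1,1] = 0.7157

step 1: x^-=[1.9584, 0.3516, 1.6312]  P^-=[1.0647 0.1121 0.0463; 0.1121 1.5311 0.2311; 0.0463 0.2311 1.3061]  S=[1.8391 0.6242 0.0262; 0.6242 1.8040 -0.2481; 0.0262 -0.2481 1.8055]  K=[0.6056 -0.0258 -0.1192; -0.0647 0.8844 0.1187; 0.1616 0.0743 0.7080]  nu=[1.0758, 0.3068, 1.9693]  x^+=[2.3672, 0.7871, 3.2220]  P^+=[0.3881 -0.1136 -0.0208; -0.1136 0.2108 0.0520; -0.0208 0.0520 0.3483]
step 2: x^-=[2.7164, 0.6627, 3.3151]  P^-=[0.4263 -0.0910 0.0218; -0.0910 0.5489 0.0775; 0.0218 0.0775 0.7172]  S=[1.0479 0.0734 0.0509; 0.0734 0.7207 -0.1097; 0.0509 -0.1097 1.2105]  K=[0.4015 -0.0395 -0.0659; -0.0325 0.7324 0.0841; 0.1463 0.0485 0.5779]  nu=[-6.5218, -0.9905, -1.4618]  x^+=[0.2336, 0.0260, 1.4679]  P^+=[0.2566 -0.0790 -0.0075; -0.0790 0.1700 0.0375; -0.0075 0.0375 0.2852]
step 3: x^-=[0.4416, -0.0929, 1.4453]  P^-=[0.3087 -0.0641 0.0293; -0.0641 0.5084 0.0621; 0.0293 0.0621 0.6509]  S=[0.9378 0.0645 0.0628; 0.0645 0.6889 -0.1090; 0.0628 -0.1090 1.1410]  K=[0.3284 -0.0292 -0.0441; -0.0109 0.7157 0.0728; 0.1490 0.0417 0.5532]  nu=[-4.0784, -1.9608, -5.0056]  x^+=[-0.6195, -1.8163, -2.0134]  P^+=[0.2081 -0.0631 -0.0015; -0.0631 0.1619 0.0335; -0.0015 0.0335 0.2735]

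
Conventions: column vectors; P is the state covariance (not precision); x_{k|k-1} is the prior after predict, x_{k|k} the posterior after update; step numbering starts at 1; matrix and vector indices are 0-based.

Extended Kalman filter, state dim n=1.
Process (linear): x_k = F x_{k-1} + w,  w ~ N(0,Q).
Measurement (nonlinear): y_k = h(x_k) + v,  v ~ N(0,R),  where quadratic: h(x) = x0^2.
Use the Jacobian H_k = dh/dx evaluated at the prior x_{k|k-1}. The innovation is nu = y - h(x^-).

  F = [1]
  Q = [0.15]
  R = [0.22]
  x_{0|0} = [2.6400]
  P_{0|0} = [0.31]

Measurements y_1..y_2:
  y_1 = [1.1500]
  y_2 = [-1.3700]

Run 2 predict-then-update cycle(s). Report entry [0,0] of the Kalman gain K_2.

step 1: x^-=[2.6400]  P^-=[0.4600]  H_jac=[5.2800]  S=[13.0441]  K=[0.1862]  nu=[-5.8196]  x^+=[1.5564]  P^+=[0.0078]
step 2: x^-=[1.5564]  P^-=[0.1578]  H_jac=[3.1128]  S=[1.7486]  K=[0.2808]  nu=[-3.7924]  x^+=[0.4914]  P^+=[0.0198]

K[0,0] = 0.2808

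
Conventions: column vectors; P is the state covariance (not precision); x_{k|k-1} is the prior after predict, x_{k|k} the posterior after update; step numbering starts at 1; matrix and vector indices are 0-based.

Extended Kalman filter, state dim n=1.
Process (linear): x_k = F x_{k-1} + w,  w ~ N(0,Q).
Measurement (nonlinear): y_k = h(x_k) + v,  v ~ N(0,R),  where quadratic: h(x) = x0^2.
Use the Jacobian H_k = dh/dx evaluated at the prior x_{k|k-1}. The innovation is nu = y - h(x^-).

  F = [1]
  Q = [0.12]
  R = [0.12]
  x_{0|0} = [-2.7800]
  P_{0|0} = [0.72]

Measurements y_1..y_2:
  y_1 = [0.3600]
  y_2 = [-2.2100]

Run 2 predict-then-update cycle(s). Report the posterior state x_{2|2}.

x_post = [-0.1256]

step 1: x^-=[-2.7800]  P^-=[0.8400]  H_jac=[-5.5600]  S=[26.0874]  K=[-0.1790]  nu=[-7.3684]  x^+=[-1.4608]  P^+=[0.0039]
step 2: x^-=[-1.4608]  P^-=[0.1239]  H_jac=[-2.9217]  S=[1.1773]  K=[-0.3074]  nu=[-4.3441]  x^+=[-0.1256]  P^+=[0.0126]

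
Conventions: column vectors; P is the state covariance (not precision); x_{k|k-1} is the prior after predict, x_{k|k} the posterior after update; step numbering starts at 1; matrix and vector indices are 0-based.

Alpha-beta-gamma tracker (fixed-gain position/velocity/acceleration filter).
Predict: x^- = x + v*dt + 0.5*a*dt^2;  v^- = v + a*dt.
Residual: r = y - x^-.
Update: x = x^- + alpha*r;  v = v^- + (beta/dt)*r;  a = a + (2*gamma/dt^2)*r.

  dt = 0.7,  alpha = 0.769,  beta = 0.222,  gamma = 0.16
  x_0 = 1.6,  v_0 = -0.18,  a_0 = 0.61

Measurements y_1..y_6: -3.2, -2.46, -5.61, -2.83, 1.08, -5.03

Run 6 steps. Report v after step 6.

step 1: x_pred=1.6235  r=-4.8235  x^+=-2.0858  v^+=-1.2827  a^+=-2.5400
step 2: x_pred=-3.6060  r=1.1460  x^+=-2.7247  v^+=-2.6973  a^+=-1.7916
step 3: x_pred=-5.0518  r=-0.5582  x^+=-5.4810  v^+=-4.1284  a^+=-2.1562
step 4: x_pred=-8.8992  r=6.0692  x^+=-4.2320  v^+=-3.7130  a^+=1.8074
step 5: x_pred=-6.3882  r=7.4682  x^+=-0.6452  v^+=-0.0793  a^+=6.6846
step 6: x_pred=0.9371  r=-5.9671  x^+=-3.6516  v^+=2.7076  a^+=2.7878

v_post = 2.7076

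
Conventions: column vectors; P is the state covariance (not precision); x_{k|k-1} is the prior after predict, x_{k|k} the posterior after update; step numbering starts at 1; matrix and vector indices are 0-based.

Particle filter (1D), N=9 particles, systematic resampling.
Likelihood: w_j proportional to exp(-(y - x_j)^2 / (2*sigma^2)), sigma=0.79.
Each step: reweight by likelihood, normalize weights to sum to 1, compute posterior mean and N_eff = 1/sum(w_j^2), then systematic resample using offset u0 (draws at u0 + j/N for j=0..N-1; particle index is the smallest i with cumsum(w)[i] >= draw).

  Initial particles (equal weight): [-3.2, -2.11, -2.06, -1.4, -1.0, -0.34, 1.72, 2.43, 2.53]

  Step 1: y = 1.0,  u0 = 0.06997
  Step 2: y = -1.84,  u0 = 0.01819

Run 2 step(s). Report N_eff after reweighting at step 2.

N_eff = 2.0019

step 1: w=[0.0000, 0.0003, 0.0004, 0.0076, 0.0313, 0.1830, 0.5092, 0.1499, 0.1182]  mean=1.4333  Neff=3.0281  idx=[5, 5, 6, 6, 6, 6, 7, 7, 8]
step 2: w=[0.4998, 0.4998, 0.0001, 0.0001, 0.0001, 0.0001, 0.0000, 0.0000, 0.0000]  mean=-0.3390  Neff=2.0019  idx=[0, 0, 0, 0, 0, 1, 1, 1, 1]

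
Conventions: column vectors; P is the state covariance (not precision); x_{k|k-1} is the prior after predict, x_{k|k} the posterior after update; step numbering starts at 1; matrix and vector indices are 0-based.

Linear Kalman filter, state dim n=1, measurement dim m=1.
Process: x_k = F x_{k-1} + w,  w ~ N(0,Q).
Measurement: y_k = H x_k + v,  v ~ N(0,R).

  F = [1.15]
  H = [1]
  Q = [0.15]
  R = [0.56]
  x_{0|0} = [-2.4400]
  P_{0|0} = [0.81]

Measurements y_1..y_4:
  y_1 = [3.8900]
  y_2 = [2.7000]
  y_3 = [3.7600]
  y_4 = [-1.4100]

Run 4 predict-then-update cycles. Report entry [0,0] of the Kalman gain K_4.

step 1: x^-=[-2.8060]  P^-=[1.2212]  S=[1.7812]  K=[0.6856]  nu=[6.6960]  x^+=[1.7848]  P^+=[0.3839]
step 2: x^-=[2.0526]  P^-=[0.6578]  S=[1.2178]  K=[0.5401]  nu=[0.6474]  x^+=[2.4023]  P^+=[0.3025]
step 3: x^-=[2.7626]  P^-=[0.5500]  S=[1.1100]  K=[0.4955]  nu=[0.9974]  x^+=[3.2568]  P^+=[0.2775]
step 4: x^-=[3.7454]  P^-=[0.5170]  S=[1.0770]  K=[0.4800]  nu=[-5.1554]  x^+=[1.2707]  P^+=[0.2688]

K[0,0] = 0.4800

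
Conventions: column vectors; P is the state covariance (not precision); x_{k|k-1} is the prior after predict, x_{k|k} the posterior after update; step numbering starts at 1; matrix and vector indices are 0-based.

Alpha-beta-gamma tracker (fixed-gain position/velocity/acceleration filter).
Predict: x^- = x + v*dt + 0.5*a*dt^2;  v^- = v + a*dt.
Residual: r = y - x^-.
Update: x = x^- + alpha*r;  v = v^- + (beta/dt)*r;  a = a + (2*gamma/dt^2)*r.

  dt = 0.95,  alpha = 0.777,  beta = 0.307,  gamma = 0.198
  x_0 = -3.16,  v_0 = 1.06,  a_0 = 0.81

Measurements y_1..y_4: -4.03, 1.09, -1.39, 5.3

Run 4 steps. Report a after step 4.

step 1: x_pred=-1.7875  r=-2.2425  x^+=-3.5299  v^+=1.1048  a^+=-0.1740
step 2: x_pred=-2.5589  r=3.6489  x^+=0.2763  v^+=2.1187  a^+=1.4271
step 3: x_pred=2.9330  r=-4.3230  x^+=-0.4260  v^+=2.0774  a^+=-0.4698
step 4: x_pred=1.3356  r=3.9644  x^+=4.4159  v^+=2.9122  a^+=1.2697

a_post = 1.2697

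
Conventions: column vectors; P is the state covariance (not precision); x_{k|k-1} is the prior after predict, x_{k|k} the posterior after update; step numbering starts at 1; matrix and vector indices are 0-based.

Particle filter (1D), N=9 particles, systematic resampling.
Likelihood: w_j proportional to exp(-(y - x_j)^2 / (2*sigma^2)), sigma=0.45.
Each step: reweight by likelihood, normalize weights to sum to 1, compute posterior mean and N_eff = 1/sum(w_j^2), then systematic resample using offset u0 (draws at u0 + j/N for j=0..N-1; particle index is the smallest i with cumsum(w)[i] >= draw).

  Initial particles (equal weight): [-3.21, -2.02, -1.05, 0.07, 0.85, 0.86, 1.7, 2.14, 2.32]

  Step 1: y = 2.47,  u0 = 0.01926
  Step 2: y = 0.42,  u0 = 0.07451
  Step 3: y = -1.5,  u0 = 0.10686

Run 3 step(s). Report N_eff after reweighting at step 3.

N_eff = 7.0024

step 1: w=[0.0000, 0.0000, 0.0000, 0.0000, 0.0008, 0.0009, 0.1189, 0.3930, 0.4864]  mean=2.1731  Neff=2.4679  idx=[6, 7, 7, 7, 7, 8, 8, 8, 8]
step 2: w=[0.8443, 0.0324, 0.0324, 0.0324, 0.0324, 0.0065, 0.0065, 0.0065, 0.0065]  mean=1.7732  Neff=1.3943  idx=[0, 0, 0, 0, 0, 0, 0, 1, 4]
step 3: w=[0.1428, 0.1428, 0.1428, 0.1428, 0.1428, 0.1428, 0.1428, 0.0001, 0.0001]  mean=1.7001  Neff=7.0024  idx=[0, 1, 2, 3, 3, 4, 5, 6, 6]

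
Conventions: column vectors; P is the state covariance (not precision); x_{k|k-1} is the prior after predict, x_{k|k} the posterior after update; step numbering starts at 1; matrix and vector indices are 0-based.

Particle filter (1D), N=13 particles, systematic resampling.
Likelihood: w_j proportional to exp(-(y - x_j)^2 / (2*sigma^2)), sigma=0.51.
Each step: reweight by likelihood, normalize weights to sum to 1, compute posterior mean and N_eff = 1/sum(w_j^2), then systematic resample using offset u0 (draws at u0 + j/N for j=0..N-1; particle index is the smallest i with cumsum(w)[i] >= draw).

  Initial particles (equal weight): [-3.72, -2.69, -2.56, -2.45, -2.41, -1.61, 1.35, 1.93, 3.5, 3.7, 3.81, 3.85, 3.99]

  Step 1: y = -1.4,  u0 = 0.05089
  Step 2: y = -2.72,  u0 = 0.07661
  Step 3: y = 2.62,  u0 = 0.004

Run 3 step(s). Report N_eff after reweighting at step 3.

step 1: w=[0.0000, 0.0315, 0.0581, 0.0927, 0.1086, 0.7091, 0.0000, 0.0000, 0.0000, 0.0000, 0.0000, 0.0000, 0.0000]  mean=-1.8640  Neff=1.8956  idx=[2, 3, 4, 4, 5, 5, 5, 5, 5, 5, 5, 5, 5]
step 2: w=[0.2200, 0.2009, 0.1921, 0.1921, 0.0216, 0.0216, 0.0216, 0.0216, 0.0216, 0.0216, 0.0216, 0.0216, 0.0216]  mean=-2.2952  Neff=5.9938  idx=[0, 0, 1, 1, 1, 2, 2, 3, 3, 3, 5, 9, 12]
step 3: w=[0.0000, 0.0000, 0.0000, 0.0000, 0.0000, 0.0000, 0.0000, 0.0000, 0.0000, 0.0000, 0.3333, 0.3333, 0.3333]  mean=-1.6100  Neff=3.0000  idx=[10, 10, 10, 10, 10, 11, 11, 11, 11, 12, 12, 12, 12]

N_eff = 3.0000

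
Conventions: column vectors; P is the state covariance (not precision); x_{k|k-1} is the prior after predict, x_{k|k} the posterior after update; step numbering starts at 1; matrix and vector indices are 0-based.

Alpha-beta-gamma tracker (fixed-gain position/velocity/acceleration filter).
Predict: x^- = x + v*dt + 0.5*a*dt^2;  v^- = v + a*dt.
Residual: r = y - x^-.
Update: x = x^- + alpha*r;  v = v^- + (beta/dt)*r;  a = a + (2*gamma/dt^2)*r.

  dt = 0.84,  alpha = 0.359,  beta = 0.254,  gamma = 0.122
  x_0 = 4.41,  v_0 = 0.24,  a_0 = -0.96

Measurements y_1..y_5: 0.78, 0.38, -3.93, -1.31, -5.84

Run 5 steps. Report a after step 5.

a_post = 1.9232

step 1: x_pred=4.2729  r=-3.4929  x^+=3.0190  v^+=-1.6226  a^+=-2.1679
step 2: x_pred=0.8912  r=-0.5112  x^+=0.7077  v^+=-3.5982  a^+=-2.3446
step 3: x_pred=-3.1420  r=-0.7880  x^+=-3.4249  v^+=-5.8059  a^+=-2.6171
step 4: x_pred=-9.2252  r=7.9152  x^+=-6.3836  v^+=-5.6109  a^+=0.1200
step 5: x_pred=-11.0545  r=5.2145  x^+=-9.1825  v^+=-3.9334  a^+=1.9232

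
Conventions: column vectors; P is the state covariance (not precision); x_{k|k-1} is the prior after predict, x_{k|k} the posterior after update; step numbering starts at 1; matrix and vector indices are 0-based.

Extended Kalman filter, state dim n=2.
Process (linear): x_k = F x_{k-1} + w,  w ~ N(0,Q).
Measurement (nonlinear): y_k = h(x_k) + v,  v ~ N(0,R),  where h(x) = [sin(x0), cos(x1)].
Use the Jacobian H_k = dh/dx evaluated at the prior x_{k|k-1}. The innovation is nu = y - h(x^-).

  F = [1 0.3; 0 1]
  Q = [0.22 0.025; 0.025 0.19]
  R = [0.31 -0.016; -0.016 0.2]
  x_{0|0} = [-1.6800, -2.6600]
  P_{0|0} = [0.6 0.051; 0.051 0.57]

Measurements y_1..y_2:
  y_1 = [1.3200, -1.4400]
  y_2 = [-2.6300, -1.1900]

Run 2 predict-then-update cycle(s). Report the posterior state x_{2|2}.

x_post = [-7.1086, -3.7765]

step 1: x^-=[-2.4780, -2.6600]  P^-=[0.9019 0.2470; 0.2470 0.7600]  H_jac=[-0.7878 0.0000; 0.0000 0.4632]  S=[0.8697 -0.1061; -0.1061 0.3631]  K=[-0.8073 0.0791; -0.1093 0.9377]  nu=[1.9360, -0.5537]  x^+=[-4.0847, -3.3908]  P^+=[0.3193 0.0621; 0.0621 0.4086]
step 2: x^-=[-5.1019, -3.3908]  P^-=[0.6133 0.2097; 0.2097 0.5986]  H_jac=[0.3798 0.0000; 0.0000 -0.2467]  S=[0.3984 -0.0356; -0.0356 0.2364]  K=[0.5727 -0.1324; 0.1459 -0.6026]  nu=[-3.5551, -0.2209]  x^+=[-7.1086, -3.7765]  P^+=[0.4731 0.1445; 0.1445 0.4980]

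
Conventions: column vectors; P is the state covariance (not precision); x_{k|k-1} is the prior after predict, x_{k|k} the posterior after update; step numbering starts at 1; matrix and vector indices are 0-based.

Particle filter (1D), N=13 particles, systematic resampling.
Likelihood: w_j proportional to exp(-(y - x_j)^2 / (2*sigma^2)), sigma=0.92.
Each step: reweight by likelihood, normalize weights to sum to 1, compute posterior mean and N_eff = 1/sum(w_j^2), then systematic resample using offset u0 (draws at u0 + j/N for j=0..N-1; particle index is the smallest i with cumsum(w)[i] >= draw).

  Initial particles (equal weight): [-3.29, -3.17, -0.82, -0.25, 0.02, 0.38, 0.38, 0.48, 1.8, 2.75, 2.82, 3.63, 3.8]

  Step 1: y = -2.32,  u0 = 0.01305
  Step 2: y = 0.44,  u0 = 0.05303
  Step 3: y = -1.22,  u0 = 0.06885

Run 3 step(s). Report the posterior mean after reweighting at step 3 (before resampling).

post_mean = -0.5784

step 1: w=[0.3484, 0.3963, 0.1608, 0.0483, 0.0239, 0.0082, 0.0082, 0.0059, 0.0000, 0.0000, 0.0000, 0.0000, 0.0000]  mean=-2.5368  Neff=3.2536  idx=[0, 0, 0, 0, 0, 1, 1, 1, 1, 1, 2, 2, 3]
step 2: w=[0.0002, 0.0002, 0.0002, 0.0002, 0.0002, 0.0003, 0.0003, 0.0003, 0.0003, 0.0003, 0.2540, 0.2540, 0.4897]  mean=-0.5465  Neff=2.7113  idx=[10, 10, 10, 11, 11, 11, 12, 12, 12, 12, 12, 12, 12]
step 3: w=[0.0960, 0.0960, 0.0960, 0.0960, 0.0960, 0.0960, 0.0605, 0.0605, 0.0605, 0.0605, 0.0605, 0.0605, 0.0605]  mean=-0.5784  Neff=12.3469  idx=[0, 1, 2, 3, 3, 4, 5, 6, 7, 9, 10, 11, 12]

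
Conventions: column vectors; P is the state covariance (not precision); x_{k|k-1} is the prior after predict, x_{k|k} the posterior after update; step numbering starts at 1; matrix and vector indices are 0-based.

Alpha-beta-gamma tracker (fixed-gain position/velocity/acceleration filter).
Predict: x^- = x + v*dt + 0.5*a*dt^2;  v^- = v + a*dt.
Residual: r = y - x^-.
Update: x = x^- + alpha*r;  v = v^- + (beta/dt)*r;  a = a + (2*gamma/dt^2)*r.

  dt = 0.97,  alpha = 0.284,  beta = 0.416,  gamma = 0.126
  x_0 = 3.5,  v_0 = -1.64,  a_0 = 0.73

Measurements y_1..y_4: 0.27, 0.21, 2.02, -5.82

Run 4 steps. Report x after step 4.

step 1: x_pred=2.2526  r=-1.9826  x^+=1.6896  v^+=-1.7822  a^+=0.1990
step 2: x_pred=0.0545  r=0.1555  x^+=0.0986  v^+=-1.5225  a^+=0.2407
step 3: x_pred=-1.2649  r=3.2849  x^+=-0.3320  v^+=0.1198  a^+=1.1205
step 4: x_pred=0.3113  r=-6.1313  x^+=-1.4300  v^+=-1.4229  a^+=-0.5217

x_post = -1.4300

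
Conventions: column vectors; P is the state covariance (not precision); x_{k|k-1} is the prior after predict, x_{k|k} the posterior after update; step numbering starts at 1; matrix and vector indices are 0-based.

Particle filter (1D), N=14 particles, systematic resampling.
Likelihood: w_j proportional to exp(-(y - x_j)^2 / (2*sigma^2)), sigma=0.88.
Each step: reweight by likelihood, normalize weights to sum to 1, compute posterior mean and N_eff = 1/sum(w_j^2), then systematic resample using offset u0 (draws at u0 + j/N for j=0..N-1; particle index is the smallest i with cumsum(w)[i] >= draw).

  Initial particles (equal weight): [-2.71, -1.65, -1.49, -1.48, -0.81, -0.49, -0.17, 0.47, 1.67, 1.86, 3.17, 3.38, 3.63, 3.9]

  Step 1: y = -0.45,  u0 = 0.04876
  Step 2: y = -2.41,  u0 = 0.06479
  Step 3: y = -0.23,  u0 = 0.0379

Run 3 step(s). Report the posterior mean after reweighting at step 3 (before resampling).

step 1: w=[0.0074, 0.0794, 0.1001, 0.1015, 0.1851, 0.2011, 0.1913, 0.1165, 0.0111, 0.0064, 0.0000, 0.0000, 0.0000, 0.0000]  mean=-0.6462  Neff=6.5911  idx=[1, 2, 3, 3, 4, 4, 5, 5, 5, 6, 6, 6, 7, 7]
step 2: w=[0.2153, 0.1810, 0.1788, 0.1788, 0.0599, 0.0599, 0.0289, 0.0289, 0.0289, 0.0122, 0.0122, 0.0122, 0.0015, 0.0015]  mean=-1.2984  Neff=6.5292  idx=[0, 0, 0, 1, 1, 2, 2, 2, 3, 3, 4, 5, 7, 11]
step 3: w=[0.0393, 0.0393, 0.0393, 0.0518, 0.0518, 0.0527, 0.0527, 0.0527, 0.0527, 0.0527, 0.1163, 0.1163, 0.1383, 0.1441]  mean=-1.0195  Neff=11.0092  idx=[0, 2, 4, 5, 6, 8, 9, 10, 11, 11, 12, 12, 13, 13]

post_mean = -1.0195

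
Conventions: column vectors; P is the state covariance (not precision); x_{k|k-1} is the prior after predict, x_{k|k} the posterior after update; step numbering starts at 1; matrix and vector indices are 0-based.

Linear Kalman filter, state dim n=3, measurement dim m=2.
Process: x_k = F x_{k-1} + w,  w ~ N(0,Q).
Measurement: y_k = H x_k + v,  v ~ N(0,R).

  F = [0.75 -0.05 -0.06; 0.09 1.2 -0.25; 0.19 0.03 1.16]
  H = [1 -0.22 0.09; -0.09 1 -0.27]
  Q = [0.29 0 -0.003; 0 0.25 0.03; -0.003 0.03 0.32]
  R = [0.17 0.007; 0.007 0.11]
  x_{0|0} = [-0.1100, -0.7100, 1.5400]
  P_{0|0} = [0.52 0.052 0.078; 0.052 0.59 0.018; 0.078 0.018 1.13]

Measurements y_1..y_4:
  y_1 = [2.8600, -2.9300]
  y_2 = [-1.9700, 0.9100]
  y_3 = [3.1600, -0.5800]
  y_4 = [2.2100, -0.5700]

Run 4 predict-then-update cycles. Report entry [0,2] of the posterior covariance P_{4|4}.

P_post[0,2] = -0.1346

step 1: x^-=[-0.1394, -1.2469, 1.7442]  P^-=[0.5772 0.0471 0.0581; 0.0471 1.1714 -0.2262; 0.0581 -0.2262 1.8961]  S=[0.8180 -0.3507; -0.3507 1.5408]  K=[0.7687 0.1616; 0.0658 0.8121; 0.1482 -0.4488]  nu=[2.5681, -1.2247]  x^+=[1.6367, -2.0726, 2.6743]  P^+=[0.1408 0.0262 -0.0358; 0.0262 0.1891 0.3592; -0.0358 0.3592 1.5212]
step 2: x^-=[1.1707, -3.0083, 3.3510]  P^-=[0.3786 0.0299 -0.1410; 0.0299 0.4103 0.0993; -0.1410 0.0993 2.3817]  S=[0.5452 -0.0906; -0.0906 0.6311]  K=[0.6842 0.1520; 0.0062 0.6043; -0.0465 -0.8481]  nu=[-4.1041, 4.9285]  x^+=[-0.8882, -0.0557, -0.6378]  P^+=[0.1276 0.0072 -0.0955; 0.0072 0.1805 0.4199; -0.0955 0.4199 1.9337]
step 3: x^-=[-0.6251, 0.0127, -0.9102]  P^-=[0.3797 0.0267 -0.2267; 0.0267 0.3858 0.0555; -0.2267 0.0555 2.9140]  S=[0.5373 -0.0843; -0.0843 0.6655]  K=[0.6842 0.1674; -0.0124 0.5520; -0.1267 -1.0843]  nu=[3.8698, -0.8947]  x^+=[1.8727, -0.5291, -0.4304]  P^+=[0.1289 0.0014 -0.1237; 0.0014 0.1818 0.4482; -0.1237 0.4482 2.1461]
step 4: x^-=[1.4568, -0.3588, -0.1593]  P^-=[0.3844 0.0284 -0.2672; 0.0284 0.3839 0.0301; -0.2672 0.0301 3.1893]  S=[0.5370 -0.0817; -0.0817 0.6951]  K=[0.6861 0.1756; -0.0179 0.5348; -0.1549 -1.1791]  nu=[0.6886, -0.1231]  x^+=[1.9076, -0.4369, -0.1208]  P^+=[0.1299 -0.0005 -0.1346; -0.0005 0.1834 0.4619; -0.1346 0.4619 2.2400]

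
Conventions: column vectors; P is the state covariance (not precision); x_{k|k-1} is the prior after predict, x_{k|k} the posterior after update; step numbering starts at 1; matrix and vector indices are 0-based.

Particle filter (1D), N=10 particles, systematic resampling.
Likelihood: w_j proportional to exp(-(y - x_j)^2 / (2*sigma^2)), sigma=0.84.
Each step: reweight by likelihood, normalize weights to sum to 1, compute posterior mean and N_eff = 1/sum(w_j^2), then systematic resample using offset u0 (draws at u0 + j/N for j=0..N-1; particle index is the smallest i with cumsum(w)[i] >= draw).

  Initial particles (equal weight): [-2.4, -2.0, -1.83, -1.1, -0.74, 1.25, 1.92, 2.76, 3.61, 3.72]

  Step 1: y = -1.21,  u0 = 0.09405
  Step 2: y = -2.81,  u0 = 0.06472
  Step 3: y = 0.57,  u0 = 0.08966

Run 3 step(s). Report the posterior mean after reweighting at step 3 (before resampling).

step 1: w=[0.1009, 0.1769, 0.2097, 0.2730, 0.2354, 0.0038, 0.0003, 0.0000, 0.0000, 0.0000]  mean=-1.4491  Neff=4.6422  idx=[0, 1, 2, 2, 3, 3, 3, 4, 4, 4]
step 2: w=[0.2910, 0.2059, 0.1660, 0.1660, 0.0413, 0.0413, 0.0413, 0.0157, 0.0157, 0.0157]  mean=-1.8890  Neff=5.3174  idx=[0, 0, 0, 1, 1, 2, 3, 3, 4, 7]
step 3: w=[0.0038, 0.0038, 0.0038, 0.0182, 0.0182, 0.0331, 0.0331, 0.0331, 0.2718, 0.5812]  mean=-1.0107  Neff=2.4059  idx=[6, 8, 8, 8, 9, 9, 9, 9, 9, 9]

post_mean = -1.0107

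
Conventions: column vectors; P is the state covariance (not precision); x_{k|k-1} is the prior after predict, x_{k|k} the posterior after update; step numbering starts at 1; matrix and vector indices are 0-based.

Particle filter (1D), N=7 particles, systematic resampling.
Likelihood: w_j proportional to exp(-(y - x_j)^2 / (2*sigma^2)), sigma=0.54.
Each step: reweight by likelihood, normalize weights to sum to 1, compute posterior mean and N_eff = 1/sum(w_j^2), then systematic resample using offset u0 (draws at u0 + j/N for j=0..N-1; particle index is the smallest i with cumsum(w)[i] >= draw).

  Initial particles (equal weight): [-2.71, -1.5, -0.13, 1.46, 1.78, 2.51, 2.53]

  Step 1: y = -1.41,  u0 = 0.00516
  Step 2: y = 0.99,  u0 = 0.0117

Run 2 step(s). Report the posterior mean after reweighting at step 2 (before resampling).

post_mean = -1.5000

step 1: w=[0.0501, 0.8953, 0.0547, 0.0000, 0.0000, 0.0000, 0.0000]  mean=-1.4856  Neff=1.2392  idx=[0, 1, 1, 1, 1, 1, 1]
step 2: w=[0.0000, 0.1667, 0.1667, 0.1667, 0.1667, 0.1667, 0.1667]  mean=-1.5000  Neff=6.0000  idx=[1, 1, 2, 3, 4, 5, 6]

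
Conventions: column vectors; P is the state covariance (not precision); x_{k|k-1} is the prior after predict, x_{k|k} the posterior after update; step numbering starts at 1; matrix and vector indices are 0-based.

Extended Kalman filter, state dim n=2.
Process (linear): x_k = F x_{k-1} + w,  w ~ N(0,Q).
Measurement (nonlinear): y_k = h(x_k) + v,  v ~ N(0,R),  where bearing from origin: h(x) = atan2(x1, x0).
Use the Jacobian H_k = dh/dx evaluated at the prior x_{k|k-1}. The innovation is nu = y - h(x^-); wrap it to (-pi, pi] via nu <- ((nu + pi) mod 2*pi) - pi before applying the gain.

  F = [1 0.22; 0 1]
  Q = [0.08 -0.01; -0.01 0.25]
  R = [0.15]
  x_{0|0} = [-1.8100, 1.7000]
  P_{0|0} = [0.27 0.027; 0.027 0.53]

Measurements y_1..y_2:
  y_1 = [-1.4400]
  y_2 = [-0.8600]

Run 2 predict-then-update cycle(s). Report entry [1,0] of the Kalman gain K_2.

step 1: x^-=[-1.4360, 1.7000]  P^-=[0.3875 0.1336; 0.1336 0.7800]  H_jac=[-0.3433 -0.2900]  S=[0.2879]  K=[-0.5967; -0.9451]  nu=[2.5710]  x^+=[-2.9702, -0.7298]  P^+=[0.2850 -0.0287; -0.0287 0.5229]
step 2: x^-=[-3.1308, -0.7298]  P^-=[0.3777 0.0763; 0.0763 0.7729]  H_jac=[0.0706 -0.3030]  S=[0.2196]  K=[0.0162; -1.0419]  nu=[2.0526]  x^+=[-3.0975, -2.8684]  P^+=[0.3776 0.0800; 0.0800 0.5345]

K[1,0] = -1.0419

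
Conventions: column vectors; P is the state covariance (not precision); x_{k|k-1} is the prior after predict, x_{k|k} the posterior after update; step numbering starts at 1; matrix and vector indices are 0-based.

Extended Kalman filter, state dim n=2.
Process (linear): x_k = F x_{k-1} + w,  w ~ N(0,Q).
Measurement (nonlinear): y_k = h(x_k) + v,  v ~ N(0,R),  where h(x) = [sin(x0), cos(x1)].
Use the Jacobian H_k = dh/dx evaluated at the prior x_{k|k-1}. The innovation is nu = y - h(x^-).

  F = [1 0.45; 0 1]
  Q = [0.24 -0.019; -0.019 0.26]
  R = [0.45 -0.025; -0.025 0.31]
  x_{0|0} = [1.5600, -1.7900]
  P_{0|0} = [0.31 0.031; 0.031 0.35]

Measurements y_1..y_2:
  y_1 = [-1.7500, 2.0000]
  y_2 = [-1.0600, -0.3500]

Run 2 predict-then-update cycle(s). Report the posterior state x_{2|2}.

x_post = [-1.0209, -1.2109]

step 1: x^-=[0.7545, -1.7900]  P^-=[0.6488 0.1695; 0.1695 0.6100]  H_jac=[0.7286 0.0000; 0.0000 0.9761]  S=[0.7944 0.0955; 0.0955 0.8912]  K=[0.5802 0.1234; 0.0761 0.6600]  nu=[-2.4349, 2.2175]  x^+=[-0.3845, -0.5118]  P^+=[0.3541 0.0243; 0.0243 0.2077]
step 2: x^-=[-0.6148, -0.5118]  P^-=[0.6581 0.0988; 0.0988 0.4677]  H_jac=[0.8169 0.0000; 0.0000 0.4898]  S=[0.8891 0.0145; 0.0145 0.4222]  K=[0.6031 0.0939; 0.0819 0.5397]  nu=[-0.4832, -1.2219]  x^+=[-1.0209, -1.2109]  P^+=[0.3293 0.0286; 0.0286 0.3374]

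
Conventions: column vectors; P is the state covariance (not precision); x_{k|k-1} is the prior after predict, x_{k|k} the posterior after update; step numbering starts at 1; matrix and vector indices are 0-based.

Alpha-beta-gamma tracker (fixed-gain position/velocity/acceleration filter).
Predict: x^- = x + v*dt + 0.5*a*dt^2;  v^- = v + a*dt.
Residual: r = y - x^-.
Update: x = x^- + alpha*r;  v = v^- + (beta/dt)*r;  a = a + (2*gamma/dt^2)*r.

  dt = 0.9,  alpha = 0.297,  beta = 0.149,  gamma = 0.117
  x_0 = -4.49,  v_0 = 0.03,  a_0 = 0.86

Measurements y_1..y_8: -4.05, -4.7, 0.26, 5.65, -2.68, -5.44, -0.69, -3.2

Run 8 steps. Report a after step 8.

step 1: x_pred=-4.1147  r=0.0647  x^+=-4.0955  v^+=0.8147  a^+=0.8787
step 2: x_pred=-3.0064  r=-1.6936  x^+=-3.5094  v^+=1.3251  a^+=0.3894
step 3: x_pred=-2.1590  r=2.4190  x^+=-1.4406  v^+=2.0761  a^+=1.0883
step 4: x_pred=0.8687  r=4.7813  x^+=2.2887  v^+=3.8471  a^+=2.4695
step 5: x_pred=6.7513  r=-9.4313  x^+=3.9502  v^+=4.5083  a^+=-0.2551
step 6: x_pred=7.9044  r=-13.3444  x^+=3.9411  v^+=2.0695  a^+=-4.1101
step 7: x_pred=4.1390  r=-4.8290  x^+=2.7048  v^+=-2.4291  a^+=-5.5052
step 8: x_pred=-1.7109  r=-1.4891  x^+=-2.1532  v^+=-7.6302  a^+=-5.9353

a_post = -5.9353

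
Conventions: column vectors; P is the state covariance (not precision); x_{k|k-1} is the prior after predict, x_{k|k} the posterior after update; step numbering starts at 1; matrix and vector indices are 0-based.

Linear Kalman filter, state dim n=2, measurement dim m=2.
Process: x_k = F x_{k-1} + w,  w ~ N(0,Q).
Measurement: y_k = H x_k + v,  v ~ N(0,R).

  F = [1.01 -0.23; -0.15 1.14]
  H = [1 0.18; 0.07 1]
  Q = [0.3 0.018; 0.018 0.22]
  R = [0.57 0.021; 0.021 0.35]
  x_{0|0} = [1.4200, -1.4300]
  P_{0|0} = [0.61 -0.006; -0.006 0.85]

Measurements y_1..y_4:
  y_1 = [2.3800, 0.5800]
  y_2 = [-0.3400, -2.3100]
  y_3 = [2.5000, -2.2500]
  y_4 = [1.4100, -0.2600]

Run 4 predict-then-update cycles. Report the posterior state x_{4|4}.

x_post = [2.0177, -1.3935]

step 1: x^-=[1.7631, -1.8432]  P^-=[0.9700 -0.3044; -0.3044 1.3404]  S=[1.4739 0.0219; 0.0219 1.6526]  K=[0.6232 -0.1514; -0.0547 0.7990]  nu=[0.9487, 2.2998]  x^+=[2.0062, -0.0577]  P^+=[0.3638 -0.0654; -0.0654 0.2831]
step 2: x^-=[2.0395, -0.3667]  P^-=[0.7165 -0.1889; -0.1889 0.6184]  S=[1.2385 -0.0088; -0.0088 0.9455]  K=[0.5500 -0.1416; -0.0581 0.6395]  nu=[-2.3135, -2.0861]  x^+=[1.0624, -1.5665]  P^+=[0.3214 -0.0605; -0.0605 0.2269]
step 3: x^-=[1.4333, -1.9451]  P^-=[0.6680 -0.1619; -0.1619 0.5428]  S=[1.1973 0.0015; 0.0015 0.8734]  K=[0.5338 -0.1328; -0.0544 0.6086]  nu=[1.4168, -0.4052]  x^+=[2.2433, -2.2688]  P^+=[0.3117 -0.0571; -0.0571 0.2159]
step 4: x^-=[2.7876, -2.9229]  P^-=[0.6559 -0.1535; -0.1535 0.5271]  S=[1.1877 0.0063; 0.0063 0.8588]  K=[0.5297 -0.1292; -0.0526 0.6016]  nu=[-0.8515, 2.4678]  x^+=[2.0177, -1.3935]  P^+=[0.3092 -0.0557; -0.0557 0.2134]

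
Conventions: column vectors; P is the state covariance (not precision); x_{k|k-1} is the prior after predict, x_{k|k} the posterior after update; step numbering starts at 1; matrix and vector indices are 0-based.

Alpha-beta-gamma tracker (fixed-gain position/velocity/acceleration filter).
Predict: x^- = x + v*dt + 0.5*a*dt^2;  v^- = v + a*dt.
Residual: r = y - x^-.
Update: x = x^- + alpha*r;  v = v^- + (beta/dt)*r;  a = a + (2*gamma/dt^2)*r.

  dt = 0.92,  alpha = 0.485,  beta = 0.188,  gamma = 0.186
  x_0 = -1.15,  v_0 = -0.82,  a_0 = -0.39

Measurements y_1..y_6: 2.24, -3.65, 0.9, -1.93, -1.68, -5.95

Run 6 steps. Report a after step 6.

step 1: x_pred=-2.0694  r=4.3094  x^+=0.0206  v^+=-0.2982  a^+=1.5040
step 2: x_pred=0.3828  r=-4.0328  x^+=-1.5731  v^+=0.2614  a^+=-0.2684
step 3: x_pred=-1.4462  r=2.3462  x^+=-0.3083  v^+=0.4939  a^+=0.7627
step 4: x_pred=0.4689  r=-2.3989  x^+=-0.6946  v^+=0.7054  a^+=-0.2916
step 5: x_pred=-0.1690  r=-1.5110  x^+=-0.9018  v^+=0.1284  a^+=-0.9557
step 6: x_pred=-1.1882  r=-4.7618  x^+=-3.4977  v^+=-1.7240  a^+=-3.0486

a_post = -3.0486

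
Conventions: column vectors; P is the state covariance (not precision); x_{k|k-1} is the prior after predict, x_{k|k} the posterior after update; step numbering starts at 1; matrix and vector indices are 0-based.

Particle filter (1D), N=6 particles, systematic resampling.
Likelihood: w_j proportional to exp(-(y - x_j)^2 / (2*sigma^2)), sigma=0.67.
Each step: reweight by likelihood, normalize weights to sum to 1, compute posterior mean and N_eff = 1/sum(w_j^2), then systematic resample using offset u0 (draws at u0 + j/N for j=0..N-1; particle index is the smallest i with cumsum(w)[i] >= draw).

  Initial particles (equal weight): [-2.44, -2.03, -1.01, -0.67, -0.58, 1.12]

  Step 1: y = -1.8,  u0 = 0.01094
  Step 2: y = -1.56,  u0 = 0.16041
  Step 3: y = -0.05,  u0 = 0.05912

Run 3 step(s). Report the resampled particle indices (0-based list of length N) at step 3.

resampled_idx = [4, 4, 5, 5, 5, 5]

step 1: w=[0.2527, 0.3760, 0.1990, 0.0962, 0.0760, 0.0000]  mean=-1.6895  Neff=3.8475  idx=[0, 0, 1, 1, 2, 3]
step 2: w=[0.1194, 0.1194, 0.2211, 0.2211, 0.2019, 0.1170]  mean=-1.7627  Neff=5.5316  idx=[1, 2, 3, 3, 4, 5]
step 3: w=[0.0016, 0.0121, 0.0121, 0.0121, 0.3413, 0.6208]  mean=-0.8383  Neff=1.9908  idx=[4, 4, 5, 5, 5, 5]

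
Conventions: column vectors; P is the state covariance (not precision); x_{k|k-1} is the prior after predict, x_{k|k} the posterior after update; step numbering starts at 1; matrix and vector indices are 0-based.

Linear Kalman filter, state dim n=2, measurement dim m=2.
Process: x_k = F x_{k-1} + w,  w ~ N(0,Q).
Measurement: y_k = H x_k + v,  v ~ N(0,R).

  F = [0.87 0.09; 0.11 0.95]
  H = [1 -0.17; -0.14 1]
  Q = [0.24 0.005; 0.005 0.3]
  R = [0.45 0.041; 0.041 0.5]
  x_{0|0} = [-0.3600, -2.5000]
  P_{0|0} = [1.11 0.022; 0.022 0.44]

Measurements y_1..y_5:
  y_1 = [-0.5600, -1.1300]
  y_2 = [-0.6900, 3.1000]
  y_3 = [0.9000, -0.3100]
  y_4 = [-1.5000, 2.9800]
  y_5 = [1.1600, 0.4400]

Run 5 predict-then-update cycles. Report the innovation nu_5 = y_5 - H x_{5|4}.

innov = [1.6661, -1.1060]

step 1: x^-=[-0.5382, -2.4146]  P^-=[1.0872 0.1672; 0.1672 0.7151]  S=[1.5010 -0.0615; -0.0615 1.1896]  K=[0.7074 0.0492; 0.0544 0.5843]  nu=[-0.4323, 1.2093]  x^+=[-0.7844, -1.7316]  P^+=[0.3375 0.1009; 0.1009 0.3085]
step 2: x^-=[-0.8383, -1.7313]  P^-=[0.5137 0.1480; 0.1480 0.6036]  S=[0.9309 0.0180; 0.0180 1.0722]  K=[0.5237 0.0622; 0.0383 0.5430]  nu=[-0.1460, 4.7139]  x^+=[-0.6216, 0.8226]  P^+=[0.2532 0.0880; 0.0880 0.2854]
step 3: x^-=[-0.4668, 0.7131]  P^-=[0.4477 0.1272; 0.1272 0.5790]  S=[0.8712 0.0102; 0.0102 1.0522]  K=[0.4884 0.0566; 0.0269 0.5331]  nu=[1.4880, -1.0884]  x^+=[0.1983, 0.1728]  P^+=[0.2359 0.0814; 0.0814 0.2791]
step 4: x^-=[0.1881, 0.1860]  P^-=[0.4336 0.1195; 0.1195 0.5717]  S=[0.8595 0.0055; 0.0055 1.0467]  K=[0.4805 0.0537; 0.0226 0.5301]  nu=[-1.6565, 2.8204]  x^+=[-0.4565, 1.6435]  P^+=[0.2319 0.0790; 0.0790 0.2770]
step 5: x^-=[-0.2492, 1.5112]  P^-=[0.4301 0.1169; 0.1169 0.5693]  S=[0.8568 0.0037; 0.0037 1.0450]  K=[0.4786 0.0526; 0.0212 0.5291]  nu=[1.6661, -1.1060]  x^+=[0.4900, 0.9614]  P^+=[0.2308 0.0782; 0.0782 0.2764]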